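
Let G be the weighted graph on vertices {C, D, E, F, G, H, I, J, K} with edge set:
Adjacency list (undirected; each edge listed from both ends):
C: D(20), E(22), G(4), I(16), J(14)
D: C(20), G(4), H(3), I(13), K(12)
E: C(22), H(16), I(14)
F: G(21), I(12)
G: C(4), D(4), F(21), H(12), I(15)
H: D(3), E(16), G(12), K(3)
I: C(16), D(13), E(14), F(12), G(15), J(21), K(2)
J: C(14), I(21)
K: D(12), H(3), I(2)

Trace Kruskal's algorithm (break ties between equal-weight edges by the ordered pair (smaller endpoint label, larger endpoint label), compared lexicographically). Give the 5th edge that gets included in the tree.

D-G

Sort edges by weight, then run Kruskal:
I–K (2): add — endpoints in different components.
D–H (3): add — endpoints in different components.
H–K (3): add — endpoints in different components.
C–G (4): add — endpoints in different components.
D–G (4): add — endpoints in different components.
D–K (12): skip — D and K already connected.
F–I (12): add — endpoints in different components.
G–H (12): skip — G and H already connected.
D–I (13): skip — D and I already connected.
C–J (14): add — endpoints in different components.
E–I (14): add — endpoints in different components.
The 5th edge added is D–G.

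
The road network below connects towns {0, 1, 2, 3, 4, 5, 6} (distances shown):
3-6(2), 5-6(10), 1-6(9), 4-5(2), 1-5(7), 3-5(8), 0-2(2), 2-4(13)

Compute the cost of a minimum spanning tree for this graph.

34

Prim's algorithm from 6:
Step 1: cheapest edge leaving the tree is 3-6 (2); add 3.
Step 2: cheapest edge leaving the tree is 3-5 (8); add 5.
Step 3: cheapest edge leaving the tree is 4-5 (2); add 4.
Step 4: cheapest edge leaving the tree is 1-5 (7); add 1.
Step 5: cheapest edge leaving the tree is 2-4 (13); add 2.
Step 6: cheapest edge leaving the tree is 0-2 (2); add 0.
MST edges: 3-6, 3-5, 4-5, 1-5, 2-4, 0-2; total weight 2+8+2+7+13+2 = 34.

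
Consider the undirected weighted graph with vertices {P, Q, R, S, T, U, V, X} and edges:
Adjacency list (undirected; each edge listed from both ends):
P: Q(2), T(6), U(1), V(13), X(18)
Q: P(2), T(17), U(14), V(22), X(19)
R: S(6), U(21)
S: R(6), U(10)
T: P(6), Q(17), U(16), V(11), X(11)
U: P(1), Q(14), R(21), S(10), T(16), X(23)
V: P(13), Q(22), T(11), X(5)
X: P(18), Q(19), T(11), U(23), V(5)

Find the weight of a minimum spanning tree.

41

Prim's algorithm from S:
Step 1: cheapest edge leaving the tree is R—S (6); add R.
Step 2: cheapest edge leaving the tree is S—U (10); add U.
Step 3: cheapest edge leaving the tree is P—U (1); add P.
Step 4: cheapest edge leaving the tree is P—Q (2); add Q.
Step 5: cheapest edge leaving the tree is P—T (6); add T.
Step 6: cheapest edge leaving the tree is T—V (11); add V.
Step 7: cheapest edge leaving the tree is V—X (5); add X.
MST edges: R—S, S—U, P—U, P—Q, P—T, T—V, V—X; total weight 6+10+1+2+6+11+5 = 41.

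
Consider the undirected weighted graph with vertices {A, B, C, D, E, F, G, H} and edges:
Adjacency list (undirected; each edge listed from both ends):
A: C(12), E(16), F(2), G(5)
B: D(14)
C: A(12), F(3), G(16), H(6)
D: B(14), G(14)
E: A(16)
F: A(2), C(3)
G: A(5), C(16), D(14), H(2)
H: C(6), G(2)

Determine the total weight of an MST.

Kruskal's algorithm — process edges by increasing weight (ties by edge label):
A-F (2): add — endpoints in different components.
G-H (2): add — endpoints in different components.
C-F (3): add — endpoints in different components.
A-G (5): add — endpoints in different components.
C-H (6): skip — C and H already connected.
A-C (12): skip — A and C already connected.
B-D (14): add — endpoints in different components.
D-G (14): add — endpoints in different components.
A-E (16): add — endpoints in different components.
MST edges: A-F, G-H, C-F, A-G, B-D, D-G, A-E; total weight 2+2+3+5+14+14+16 = 56.

56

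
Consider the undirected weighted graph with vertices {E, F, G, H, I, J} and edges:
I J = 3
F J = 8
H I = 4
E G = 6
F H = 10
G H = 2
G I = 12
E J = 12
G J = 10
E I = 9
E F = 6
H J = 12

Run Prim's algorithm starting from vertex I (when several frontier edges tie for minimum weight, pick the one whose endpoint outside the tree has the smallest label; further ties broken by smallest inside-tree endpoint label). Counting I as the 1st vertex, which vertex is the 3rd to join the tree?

H

Prim, starting at I.
Step 1: cheapest edge leaving the tree is I J (3); add J.
Step 2: cheapest edge leaving the tree is H I (4); add H.
Step 3: cheapest edge leaving the tree is G H (2); add G.
Step 4: cheapest edge leaving the tree is E G (6); add E.
Step 5: cheapest edge leaving the tree is E F (6); add F.
Vertex order: I, J, H, G, E, F. The 3rd vertex is H.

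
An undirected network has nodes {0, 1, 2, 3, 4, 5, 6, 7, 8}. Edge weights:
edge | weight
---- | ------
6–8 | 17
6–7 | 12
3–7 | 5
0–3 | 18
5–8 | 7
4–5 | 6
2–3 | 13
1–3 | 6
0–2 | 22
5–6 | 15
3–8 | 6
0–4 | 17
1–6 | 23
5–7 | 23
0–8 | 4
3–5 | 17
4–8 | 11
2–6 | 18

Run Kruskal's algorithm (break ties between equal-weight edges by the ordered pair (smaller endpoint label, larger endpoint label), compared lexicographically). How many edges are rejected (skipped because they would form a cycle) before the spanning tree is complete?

1

Sort edges by weight, then run Kruskal:
0–8 (4): add — endpoints in different components.
3–7 (5): add — endpoints in different components.
1–3 (6): add — endpoints in different components.
3–8 (6): add — endpoints in different components.
4–5 (6): add — endpoints in different components.
5–8 (7): add — endpoints in different components.
4–8 (11): skip — 4 and 8 already connected.
6–7 (12): add — endpoints in different components.
2–3 (13): add — endpoints in different components.
Edges rejected before the tree was complete: 1.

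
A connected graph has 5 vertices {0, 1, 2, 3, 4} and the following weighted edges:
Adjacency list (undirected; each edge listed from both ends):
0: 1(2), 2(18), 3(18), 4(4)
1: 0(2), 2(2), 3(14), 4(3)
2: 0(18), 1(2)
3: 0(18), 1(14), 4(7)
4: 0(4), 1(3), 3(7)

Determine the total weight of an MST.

14

Prim's algorithm from 0:
Step 1: cheapest edge leaving the tree is 0-1 (2); add 1.
Step 2: cheapest edge leaving the tree is 1-2 (2); add 2.
Step 3: cheapest edge leaving the tree is 1-4 (3); add 4.
Step 4: cheapest edge leaving the tree is 3-4 (7); add 3.
MST edges: 0-1, 1-2, 1-4, 3-4; total weight 2+2+3+7 = 14.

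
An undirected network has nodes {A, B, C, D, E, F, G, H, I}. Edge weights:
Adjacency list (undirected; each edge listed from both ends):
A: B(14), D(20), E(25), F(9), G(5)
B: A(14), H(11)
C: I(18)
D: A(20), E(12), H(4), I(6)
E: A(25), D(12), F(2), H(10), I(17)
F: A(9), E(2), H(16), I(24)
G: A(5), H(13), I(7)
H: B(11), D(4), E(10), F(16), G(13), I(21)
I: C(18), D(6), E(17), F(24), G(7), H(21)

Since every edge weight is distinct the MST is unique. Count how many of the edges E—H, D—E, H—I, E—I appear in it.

0

Kruskal's algorithm — process edges by increasing weight (ties by edge label):
E—F (2): add — endpoints in different components.
D—H (4): add — endpoints in different components.
A—G (5): add — endpoints in different components.
D—I (6): add — endpoints in different components.
G—I (7): add — endpoints in different components.
A—F (9): add — endpoints in different components.
E—H (10): skip — E and H already connected.
B—H (11): add — endpoints in different components.
D—E (12): skip — D and E already connected.
G—H (13): skip — G and H already connected.
A—B (14): skip — A and B already connected.
F—H (16): skip — F and H already connected.
E—I (17): skip — E and I already connected.
C—I (18): add — endpoints in different components.
MST edge set: {E—F, D—H, A—G, D—I, G—I, A—F, B—H, C—I}.
Of the listed edges, {} are in the MST → 0.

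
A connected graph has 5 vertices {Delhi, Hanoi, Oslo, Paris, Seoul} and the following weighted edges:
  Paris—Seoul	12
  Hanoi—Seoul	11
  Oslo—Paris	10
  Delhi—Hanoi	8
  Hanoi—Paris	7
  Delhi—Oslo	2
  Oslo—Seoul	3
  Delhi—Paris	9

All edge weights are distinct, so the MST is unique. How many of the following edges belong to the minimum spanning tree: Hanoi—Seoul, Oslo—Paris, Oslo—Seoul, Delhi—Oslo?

Kruskal: consider edges lightest-first.
Delhi—Oslo (2): add — endpoints in different components.
Oslo—Seoul (3): add — endpoints in different components.
Hanoi—Paris (7): add — endpoints in different components.
Delhi—Hanoi (8): add — endpoints in different components.
MST edge set: {Delhi—Oslo, Oslo—Seoul, Hanoi—Paris, Delhi—Hanoi}.
Of the listed edges, {Oslo—Seoul, Delhi—Oslo} are in the MST → 2.

2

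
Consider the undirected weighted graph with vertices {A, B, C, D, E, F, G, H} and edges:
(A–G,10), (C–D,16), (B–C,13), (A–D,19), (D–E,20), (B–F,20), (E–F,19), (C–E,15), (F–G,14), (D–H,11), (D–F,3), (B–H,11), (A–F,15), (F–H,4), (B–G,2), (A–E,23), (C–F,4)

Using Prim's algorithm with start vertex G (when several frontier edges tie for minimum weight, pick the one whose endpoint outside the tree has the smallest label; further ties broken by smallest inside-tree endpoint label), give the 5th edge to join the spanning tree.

D-F

Prim's algorithm from G:
Step 1: cheapest edge leaving the tree is B–G (2); add B.
Step 2: cheapest edge leaving the tree is A–G (10); add A.
Step 3: cheapest edge leaving the tree is B–H (11); add H.
Step 4: cheapest edge leaving the tree is F–H (4); add F.
Step 5: cheapest edge leaving the tree is D–F (3); add D.
Step 6: cheapest edge leaving the tree is C–F (4); add C.
Step 7: cheapest edge leaving the tree is C–E (15); add E.
The 5th edge added is D–F.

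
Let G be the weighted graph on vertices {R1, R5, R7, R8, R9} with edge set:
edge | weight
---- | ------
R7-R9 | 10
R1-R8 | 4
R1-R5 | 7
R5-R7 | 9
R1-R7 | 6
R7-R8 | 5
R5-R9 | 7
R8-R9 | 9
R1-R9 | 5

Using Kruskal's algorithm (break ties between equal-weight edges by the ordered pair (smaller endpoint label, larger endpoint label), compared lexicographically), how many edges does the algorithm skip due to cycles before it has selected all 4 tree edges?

Kruskal: consider edges lightest-first.
R1-R8 (4): add — endpoints in different components.
R1-R9 (5): add — endpoints in different components.
R7-R8 (5): add — endpoints in different components.
R1-R7 (6): skip — R7 and R1 already connected.
R1-R5 (7): add — endpoints in different components.
Edges rejected before the tree was complete: 1.

1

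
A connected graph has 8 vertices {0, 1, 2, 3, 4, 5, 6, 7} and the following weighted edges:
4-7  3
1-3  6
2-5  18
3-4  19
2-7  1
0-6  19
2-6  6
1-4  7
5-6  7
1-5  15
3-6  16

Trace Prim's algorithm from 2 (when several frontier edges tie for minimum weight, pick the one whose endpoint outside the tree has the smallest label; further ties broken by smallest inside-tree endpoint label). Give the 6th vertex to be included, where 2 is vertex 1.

3

Grow the tree from 2 using Prim:
Step 1: frontier [2-7 1, 2-6 6, 2-5 18] → take 2-7 (1); add 7.
Step 2: frontier [2-6 6, 2-5 18, 4-7 3] → take 4-7 (3); add 4.
Step 3: frontier [2-6 6, 2-5 18, 1-4 7, 3-4 19] → take 2-6 (6); add 6.
Step 4: frontier [2-5 18, 1-4 7, 3-4 19, 5-6 7, 3-6 16, 0-6 19] → take 1-4 (7); add 1.
Step 5: frontier [1-3 6, 1-5 15, 2-5 18, 3-4 19, 5-6 7, 3-6 16, 0-6 19] → take 1-3 (6); add 3.
Step 6: frontier [1-5 15, 2-5 18, 5-6 7, 0-6 19] → take 5-6 (7); add 5.
Step 7: frontier [0-6 19] → take 0-6 (19); add 0.
Vertex order: 2, 7, 4, 6, 1, 3, 5, 0. The 6th vertex is 3.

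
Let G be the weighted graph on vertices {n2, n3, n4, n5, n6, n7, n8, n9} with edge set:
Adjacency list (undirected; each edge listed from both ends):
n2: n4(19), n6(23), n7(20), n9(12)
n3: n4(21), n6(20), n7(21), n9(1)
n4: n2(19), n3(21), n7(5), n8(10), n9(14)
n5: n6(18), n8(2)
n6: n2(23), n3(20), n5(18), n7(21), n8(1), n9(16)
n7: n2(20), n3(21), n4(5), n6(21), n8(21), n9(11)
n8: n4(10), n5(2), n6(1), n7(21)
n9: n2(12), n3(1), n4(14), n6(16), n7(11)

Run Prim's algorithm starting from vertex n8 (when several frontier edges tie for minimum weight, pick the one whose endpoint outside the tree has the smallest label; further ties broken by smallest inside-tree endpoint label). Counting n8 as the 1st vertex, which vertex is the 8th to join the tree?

n2

Grow the tree from n8 using Prim:
Step 1: cheapest edge leaving the tree is n6-n8 (1); add n6.
Step 2: cheapest edge leaving the tree is n5-n8 (2); add n5.
Step 3: cheapest edge leaving the tree is n4-n8 (10); add n4.
Step 4: cheapest edge leaving the tree is n4-n7 (5); add n7.
Step 5: cheapest edge leaving the tree is n7-n9 (11); add n9.
Step 6: cheapest edge leaving the tree is n3-n9 (1); add n3.
Step 7: cheapest edge leaving the tree is n2-n9 (12); add n2.
Vertex order: n8, n6, n5, n4, n7, n9, n3, n2. The 8th vertex is n2.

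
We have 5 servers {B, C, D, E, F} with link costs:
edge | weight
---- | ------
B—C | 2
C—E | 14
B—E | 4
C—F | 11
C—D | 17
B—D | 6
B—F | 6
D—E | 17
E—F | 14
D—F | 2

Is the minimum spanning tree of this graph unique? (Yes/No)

No

Kruskal's algorithm — process edges by increasing weight (ties by edge label):
B—C (2): add — endpoints in different components.
D—F (2): add — endpoints in different components.
B—E (4): add — endpoints in different components.
B—D (6): add — endpoints in different components.
Non-tree edge B—F has weight 6, equal to the heaviest edge on its tree cycle — swapping gives another MST of the same weight. Not unique.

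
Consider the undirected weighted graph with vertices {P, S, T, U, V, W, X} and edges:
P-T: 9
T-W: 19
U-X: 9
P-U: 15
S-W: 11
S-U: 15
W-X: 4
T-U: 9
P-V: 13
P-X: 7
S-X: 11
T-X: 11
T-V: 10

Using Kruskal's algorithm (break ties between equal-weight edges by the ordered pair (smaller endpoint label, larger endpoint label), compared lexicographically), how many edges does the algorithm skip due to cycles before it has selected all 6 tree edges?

1

Kruskal: consider edges lightest-first.
W-X (4): add. Components now {U} {P} {V} {S} {W,X} {T}
P-X (7): add. Components now {U} {P,W,X} {V} {S} {T}
P-T (9): add. Components now {U} {P,T,W,X} {V} {S}
T-U (9): add. Components now {P,T,U,W,X} {V} {S}
U-X (9): skip — U and X already connected.
T-V (10): add. Components now {P,T,U,V,W,X} {S}
S-W (11): add. Components now {P,S,T,U,V,W,X}
Edges rejected before the tree was complete: 1.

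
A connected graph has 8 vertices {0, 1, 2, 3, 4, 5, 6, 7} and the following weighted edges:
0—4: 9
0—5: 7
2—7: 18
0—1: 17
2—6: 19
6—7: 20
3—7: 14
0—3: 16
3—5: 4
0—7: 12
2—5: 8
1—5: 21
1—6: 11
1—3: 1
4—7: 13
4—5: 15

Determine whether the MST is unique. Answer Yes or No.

Yes

Kruskal: consider edges lightest-first.
1—3 (1): add — endpoints in different components.
3—5 (4): add — endpoints in different components.
0—5 (7): add — endpoints in different components.
2—5 (8): add — endpoints in different components.
0—4 (9): add — endpoints in different components.
1—6 (11): add — endpoints in different components.
0—7 (12): add — endpoints in different components.
Every non-tree edge has weight strictly greater than the heaviest edge on the tree path between its endpoints, so the MST is unique.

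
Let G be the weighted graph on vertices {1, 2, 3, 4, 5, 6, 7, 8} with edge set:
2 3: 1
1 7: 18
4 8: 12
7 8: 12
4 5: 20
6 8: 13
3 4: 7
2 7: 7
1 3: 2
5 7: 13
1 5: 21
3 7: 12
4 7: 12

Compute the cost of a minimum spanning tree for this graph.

Kruskal: consider edges lightest-first.
2 3 (1): add — endpoints in different components.
1 3 (2): add — endpoints in different components.
2 7 (7): add — endpoints in different components.
3 4 (7): add — endpoints in different components.
3 7 (12): skip — 3 and 7 already connected.
4 7 (12): skip — 4 and 7 already connected.
4 8 (12): add — endpoints in different components.
7 8 (12): skip — 7 and 8 already connected.
5 7 (13): add — endpoints in different components.
6 8 (13): add — endpoints in different components.
MST edges: 2 3, 1 3, 2 7, 3 4, 4 8, 5 7, 6 8; total weight 1+2+7+7+12+13+13 = 55.

55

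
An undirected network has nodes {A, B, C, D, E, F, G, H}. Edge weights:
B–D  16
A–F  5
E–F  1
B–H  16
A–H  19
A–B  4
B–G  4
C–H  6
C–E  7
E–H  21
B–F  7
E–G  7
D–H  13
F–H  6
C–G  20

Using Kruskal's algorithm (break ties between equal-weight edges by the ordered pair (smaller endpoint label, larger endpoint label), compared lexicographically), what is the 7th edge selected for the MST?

D-H

Kruskal's algorithm — process edges by increasing weight (ties by edge label):
E–F (1): add — endpoints in different components.
A–B (4): add — endpoints in different components.
B–G (4): add — endpoints in different components.
A–F (5): add — endpoints in different components.
C–H (6): add — endpoints in different components.
F–H (6): add — endpoints in different components.
B–F (7): skip — B and F already connected.
C–E (7): skip — C and E already connected.
E–G (7): skip — E and G already connected.
D–H (13): add — endpoints in different components.
The 7th edge added is D–H.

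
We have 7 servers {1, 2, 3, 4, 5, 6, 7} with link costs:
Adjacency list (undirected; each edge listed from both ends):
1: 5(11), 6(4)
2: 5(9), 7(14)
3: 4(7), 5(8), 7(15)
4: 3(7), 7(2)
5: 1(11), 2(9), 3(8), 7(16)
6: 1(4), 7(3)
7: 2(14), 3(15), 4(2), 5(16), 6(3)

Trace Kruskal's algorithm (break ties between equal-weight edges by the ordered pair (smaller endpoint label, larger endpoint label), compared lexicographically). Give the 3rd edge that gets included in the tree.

Kruskal: consider edges lightest-first.
4 7 (2): add — endpoints in different components.
6 7 (3): add — endpoints in different components.
1 6 (4): add — endpoints in different components.
3 4 (7): add — endpoints in different components.
3 5 (8): add — endpoints in different components.
2 5 (9): add — endpoints in different components.
The 3rd edge added is 1 6.

1-6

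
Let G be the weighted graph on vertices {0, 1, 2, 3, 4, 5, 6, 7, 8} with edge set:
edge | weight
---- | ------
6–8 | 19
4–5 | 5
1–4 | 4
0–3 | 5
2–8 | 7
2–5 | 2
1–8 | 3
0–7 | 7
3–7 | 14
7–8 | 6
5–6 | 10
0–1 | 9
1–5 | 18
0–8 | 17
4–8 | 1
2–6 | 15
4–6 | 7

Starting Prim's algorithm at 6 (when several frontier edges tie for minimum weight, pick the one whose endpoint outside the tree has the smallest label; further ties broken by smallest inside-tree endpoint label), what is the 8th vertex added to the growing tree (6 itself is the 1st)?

0

Prim's algorithm from 6:
Step 1: cheapest edge leaving the tree is 4–6 (7); add 4.
Step 2: cheapest edge leaving the tree is 4–8 (1); add 8.
Step 3: cheapest edge leaving the tree is 1–8 (3); add 1.
Step 4: cheapest edge leaving the tree is 4–5 (5); add 5.
Step 5: cheapest edge leaving the tree is 2–5 (2); add 2.
Step 6: cheapest edge leaving the tree is 7–8 (6); add 7.
Step 7: cheapest edge leaving the tree is 0–7 (7); add 0.
Step 8: cheapest edge leaving the tree is 0–3 (5); add 3.
Vertex order: 6, 4, 8, 1, 5, 2, 7, 0, 3. The 8th vertex is 0.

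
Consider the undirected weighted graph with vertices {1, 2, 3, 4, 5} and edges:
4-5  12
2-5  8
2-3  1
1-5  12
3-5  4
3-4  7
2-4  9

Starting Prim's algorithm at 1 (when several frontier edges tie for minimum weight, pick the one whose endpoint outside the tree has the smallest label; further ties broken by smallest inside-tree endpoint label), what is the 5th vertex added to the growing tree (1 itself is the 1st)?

4

Grow the tree from 1 using Prim:
Step 1: cheapest edge leaving the tree is 1-5 (12); add 5.
Step 2: cheapest edge leaving the tree is 3-5 (4); add 3.
Step 3: cheapest edge leaving the tree is 2-3 (1); add 2.
Step 4: cheapest edge leaving the tree is 3-4 (7); add 4.
Vertex order: 1, 5, 3, 2, 4. The 5th vertex is 4.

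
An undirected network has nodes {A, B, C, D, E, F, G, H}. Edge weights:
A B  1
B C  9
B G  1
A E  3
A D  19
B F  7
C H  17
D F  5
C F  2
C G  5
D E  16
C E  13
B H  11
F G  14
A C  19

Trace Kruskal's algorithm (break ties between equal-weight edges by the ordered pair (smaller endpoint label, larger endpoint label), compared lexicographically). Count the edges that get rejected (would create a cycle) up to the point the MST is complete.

2

Sort edges by weight, then run Kruskal:
A B (1): add — endpoints in different components.
B G (1): add — endpoints in different components.
C F (2): add — endpoints in different components.
A E (3): add — endpoints in different components.
C G (5): add — endpoints in different components.
D F (5): add — endpoints in different components.
B F (7): skip — B and F already connected.
B C (9): skip — B and C already connected.
B H (11): add — endpoints in different components.
Edges rejected before the tree was complete: 2.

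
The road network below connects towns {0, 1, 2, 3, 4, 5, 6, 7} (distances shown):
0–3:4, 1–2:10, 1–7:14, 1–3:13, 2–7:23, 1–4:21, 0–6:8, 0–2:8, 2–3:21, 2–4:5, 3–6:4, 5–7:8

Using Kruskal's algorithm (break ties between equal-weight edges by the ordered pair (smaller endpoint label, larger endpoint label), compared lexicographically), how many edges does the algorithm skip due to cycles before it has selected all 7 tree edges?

2

Kruskal: consider edges lightest-first.
0–3 (4): add — endpoints in different components.
3–6 (4): add — endpoints in different components.
2–4 (5): add — endpoints in different components.
0–2 (8): add — endpoints in different components.
0–6 (8): skip — 0 and 6 already connected.
5–7 (8): add — endpoints in different components.
1–2 (10): add — endpoints in different components.
1–3 (13): skip — 1 and 3 already connected.
1–7 (14): add — endpoints in different components.
Edges rejected before the tree was complete: 2.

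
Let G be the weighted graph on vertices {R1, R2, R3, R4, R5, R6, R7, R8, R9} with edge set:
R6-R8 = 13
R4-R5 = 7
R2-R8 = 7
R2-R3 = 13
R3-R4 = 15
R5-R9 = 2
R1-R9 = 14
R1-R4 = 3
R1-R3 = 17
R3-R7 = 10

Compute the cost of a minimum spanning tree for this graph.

Prim, starting at R2.
Step 1: frontier [R2-R8 7, R2-R3 13] → take R2-R8 (7); add R8.
Step 2: frontier [R2-R3 13, R6-R8 13] → take R2-R3 (13); add R3.
Step 3: frontier [R3-R7 10, R3-R4 15, R1-R3 17, R6-R8 13] → take R3-R7 (10); add R7.
Step 4: frontier [R3-R4 15, R1-R3 17, R6-R8 13] → take R6-R8 (13); add R6.
Step 5: frontier [R3-R4 15, R1-R3 17] → take R3-R4 (15); add R4.
Step 6: frontier [R1-R3 17, R1-R4 3, R4-R5 7] → take R1-R4 (3); add R1.
Step 7: frontier [R1-R9 14, R4-R5 7] → take R4-R5 (7); add R5.
Step 8: frontier [R1-R9 14, R5-R9 2] → take R5-R9 (2); add R9.
MST edges: R2-R8, R2-R3, R3-R7, R6-R8, R3-R4, R1-R4, R4-R5, R5-R9; total weight 7+13+10+13+15+3+7+2 = 70.

70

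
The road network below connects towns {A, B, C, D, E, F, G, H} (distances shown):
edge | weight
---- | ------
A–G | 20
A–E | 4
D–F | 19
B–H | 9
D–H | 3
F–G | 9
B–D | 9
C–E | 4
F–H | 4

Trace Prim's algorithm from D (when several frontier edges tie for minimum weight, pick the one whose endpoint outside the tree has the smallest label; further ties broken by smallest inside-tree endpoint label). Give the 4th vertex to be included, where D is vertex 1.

Prim's algorithm from D:
Step 1: frontier [D–H 3, B–D 9, D–F 19] → take D–H (3); add H.
Step 2: frontier [B–D 9, D–F 19, F–H 4, B–H 9] → take F–H (4); add F.
Step 3: frontier [B–D 9, F–G 9, B–H 9] → take B–D (9); add B.
Step 4: frontier [F–G 9] → take F–G (9); add G.
Step 5: frontier [A–G 20] → take A–G (20); add A.
Step 6: frontier [A–E 4] → take A–E (4); add E.
Step 7: frontier [C–E 4] → take C–E (4); add C.
Vertex order: D, H, F, B, G, A, E, C. The 4th vertex is B.

B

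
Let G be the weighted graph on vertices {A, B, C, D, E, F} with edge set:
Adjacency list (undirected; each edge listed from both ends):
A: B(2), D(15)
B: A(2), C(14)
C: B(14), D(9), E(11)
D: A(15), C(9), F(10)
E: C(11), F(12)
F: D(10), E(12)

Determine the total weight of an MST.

Grow the tree from B using Prim:
Step 1: cheapest edge leaving the tree is A–B (2); add A.
Step 2: cheapest edge leaving the tree is B–C (14); add C.
Step 3: cheapest edge leaving the tree is C–D (9); add D.
Step 4: cheapest edge leaving the tree is D–F (10); add F.
Step 5: cheapest edge leaving the tree is C–E (11); add E.
MST edges: A–B, B–C, C–D, D–F, C–E; total weight 2+14+9+10+11 = 46.

46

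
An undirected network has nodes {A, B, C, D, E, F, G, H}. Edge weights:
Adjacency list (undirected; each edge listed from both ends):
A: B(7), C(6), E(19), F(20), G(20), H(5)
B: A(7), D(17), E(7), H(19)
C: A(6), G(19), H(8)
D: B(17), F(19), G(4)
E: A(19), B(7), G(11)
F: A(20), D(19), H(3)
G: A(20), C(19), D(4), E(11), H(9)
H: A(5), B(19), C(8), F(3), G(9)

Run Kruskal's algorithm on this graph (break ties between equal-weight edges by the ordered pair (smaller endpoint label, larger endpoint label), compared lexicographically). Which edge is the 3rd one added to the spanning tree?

A-H

Kruskal: consider edges lightest-first.
F H (3): add — endpoints in different components.
D G (4): add — endpoints in different components.
A H (5): add — endpoints in different components.
A C (6): add — endpoints in different components.
A B (7): add — endpoints in different components.
B E (7): add — endpoints in different components.
C H (8): skip — C and H already connected.
G H (9): add — endpoints in different components.
The 3rd edge added is A H.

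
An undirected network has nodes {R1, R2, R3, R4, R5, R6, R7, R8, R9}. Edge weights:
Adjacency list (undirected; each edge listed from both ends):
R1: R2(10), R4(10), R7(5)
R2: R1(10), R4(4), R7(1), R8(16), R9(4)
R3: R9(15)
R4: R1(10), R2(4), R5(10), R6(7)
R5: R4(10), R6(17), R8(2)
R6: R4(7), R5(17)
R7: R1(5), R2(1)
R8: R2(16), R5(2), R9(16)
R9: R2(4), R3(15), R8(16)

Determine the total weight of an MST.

48

Prim, starting at R8.
Step 1: cheapest edge leaving the tree is R5-R8 (2); add R5.
Step 2: cheapest edge leaving the tree is R4-R5 (10); add R4.
Step 3: cheapest edge leaving the tree is R2-R4 (4); add R2.
Step 4: cheapest edge leaving the tree is R2-R7 (1); add R7.
Step 5: cheapest edge leaving the tree is R2-R9 (4); add R9.
Step 6: cheapest edge leaving the tree is R1-R7 (5); add R1.
Step 7: cheapest edge leaving the tree is R4-R6 (7); add R6.
Step 8: cheapest edge leaving the tree is R3-R9 (15); add R3.
MST edges: R5-R8, R4-R5, R2-R4, R2-R7, R2-R9, R1-R7, R4-R6, R3-R9; total weight 2+10+4+1+4+5+7+15 = 48.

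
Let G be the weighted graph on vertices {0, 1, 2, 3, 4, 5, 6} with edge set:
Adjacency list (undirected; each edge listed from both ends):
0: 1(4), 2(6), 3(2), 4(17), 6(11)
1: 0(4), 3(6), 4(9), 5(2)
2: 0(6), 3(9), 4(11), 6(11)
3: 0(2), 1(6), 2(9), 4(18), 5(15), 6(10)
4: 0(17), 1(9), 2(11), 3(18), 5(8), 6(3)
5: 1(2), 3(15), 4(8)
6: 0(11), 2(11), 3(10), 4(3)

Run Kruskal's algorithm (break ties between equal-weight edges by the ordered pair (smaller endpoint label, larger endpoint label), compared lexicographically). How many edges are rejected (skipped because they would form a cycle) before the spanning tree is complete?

1

Kruskal's algorithm — process edges by increasing weight (ties by edge label):
0—3 (2): add. Components now {0,3} {1} {2} {4} {5} {6}
1—5 (2): add. Components now {0,3} {1,5} {2} {4} {6}
4—6 (3): add. Components now {0,3} {1,5} {2} {4,6}
0—1 (4): add. Components now {0,1,3,5} {2} {4,6}
0—2 (6): add. Components now {0,1,2,3,5} {4,6}
1—3 (6): skip — 1 and 3 already connected.
4—5 (8): add. Components now {0,1,2,3,4,5,6}
Edges rejected before the tree was complete: 1.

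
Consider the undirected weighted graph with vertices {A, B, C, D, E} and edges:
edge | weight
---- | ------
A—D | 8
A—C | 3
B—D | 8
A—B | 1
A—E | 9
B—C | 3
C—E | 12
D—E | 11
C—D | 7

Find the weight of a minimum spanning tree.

Grow the tree from B using Prim:
Step 1: frontier [A—B 1, B—C 3, B—D 8] → take A—B (1); add A.
Step 2: frontier [A—C 3, A—D 8, A—E 9, B—C 3, B—D 8] → take A—C (3); add C.
Step 3: frontier [A—D 8, A—E 9, B—D 8, C—D 7, C—E 12] → take C—D (7); add D.
Step 4: frontier [A—E 9, C—E 12, D—E 11] → take A—E (9); add E.
MST edges: A—B, A—C, C—D, A—E; total weight 1+3+7+9 = 20.

20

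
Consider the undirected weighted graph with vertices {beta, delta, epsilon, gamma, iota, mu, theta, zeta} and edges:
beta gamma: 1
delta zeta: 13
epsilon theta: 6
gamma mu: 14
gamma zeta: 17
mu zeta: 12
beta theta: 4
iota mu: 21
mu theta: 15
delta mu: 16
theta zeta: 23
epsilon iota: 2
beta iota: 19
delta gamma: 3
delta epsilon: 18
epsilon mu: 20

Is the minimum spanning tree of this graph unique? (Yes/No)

Sort edges by weight, then run Kruskal:
beta gamma (1): add — endpoints in different components.
epsilon iota (2): add — endpoints in different components.
delta gamma (3): add — endpoints in different components.
beta theta (4): add — endpoints in different components.
epsilon theta (6): add — endpoints in different components.
mu zeta (12): add — endpoints in different components.
delta zeta (13): add — endpoints in different components.
Every non-tree edge has weight strictly greater than the heaviest edge on the tree path between its endpoints, so the MST is unique.

Yes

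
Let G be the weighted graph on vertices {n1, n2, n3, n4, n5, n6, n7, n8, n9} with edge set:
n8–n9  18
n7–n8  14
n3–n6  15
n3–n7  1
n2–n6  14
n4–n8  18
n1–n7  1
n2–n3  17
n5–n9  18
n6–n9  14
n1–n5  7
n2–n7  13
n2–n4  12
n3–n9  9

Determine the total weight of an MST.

71

Kruskal's algorithm — process edges by increasing weight (ties by edge label):
n1–n7 (1): add — endpoints in different components.
n3–n7 (1): add — endpoints in different components.
n1–n5 (7): add — endpoints in different components.
n3–n9 (9): add — endpoints in different components.
n2–n4 (12): add — endpoints in different components.
n2–n7 (13): add — endpoints in different components.
n2–n6 (14): add — endpoints in different components.
n6–n9 (14): skip — n9 and n6 already connected.
n7–n8 (14): add — endpoints in different components.
MST edges: n1–n7, n3–n7, n1–n5, n3–n9, n2–n4, n2–n7, n2–n6, n7–n8; total weight 1+1+7+9+12+13+14+14 = 71.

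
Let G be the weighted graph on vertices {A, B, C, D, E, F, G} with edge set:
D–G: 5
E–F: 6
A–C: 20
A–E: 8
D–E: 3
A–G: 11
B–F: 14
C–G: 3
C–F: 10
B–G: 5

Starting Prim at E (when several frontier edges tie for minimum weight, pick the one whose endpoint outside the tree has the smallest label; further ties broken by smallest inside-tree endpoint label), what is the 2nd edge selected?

Grow the tree from E using Prim:
Step 1: frontier [D–E 3, E–F 6, A–E 8] → take D–E (3); add D.
Step 2: frontier [D–G 5, E–F 6, A–E 8] → take D–G (5); add G.
Step 3: frontier [E–F 6, A–E 8, C–G 3, B–G 5, A–G 11] → take C–G (3); add C.
Step 4: frontier [C–F 10, A–C 20, E–F 6, A–E 8, B–G 5, A–G 11] → take B–G (5); add B.
Step 5: frontier [B–F 14, C–F 10, A–C 20, E–F 6, A–E 8, A–G 11] → take E–F (6); add F.
Step 6: frontier [A–C 20, A–E 8, A–G 11] → take A–E (8); add A.
The 2nd edge added is D–G.

D-G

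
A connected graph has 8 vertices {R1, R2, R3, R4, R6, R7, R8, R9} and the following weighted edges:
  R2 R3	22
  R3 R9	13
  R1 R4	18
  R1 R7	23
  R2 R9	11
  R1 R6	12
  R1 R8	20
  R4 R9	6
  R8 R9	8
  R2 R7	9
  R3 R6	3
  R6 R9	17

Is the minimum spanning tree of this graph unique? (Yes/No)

Sort edges by weight, then run Kruskal:
R3 R6 (3): add — endpoints in different components.
R4 R9 (6): add — endpoints in different components.
R8 R9 (8): add — endpoints in different components.
R2 R7 (9): add — endpoints in different components.
R2 R9 (11): add — endpoints in different components.
R1 R6 (12): add — endpoints in different components.
R3 R9 (13): add — endpoints in different components.
Every non-tree edge has weight strictly greater than the heaviest edge on the tree path between its endpoints, so the MST is unique.

Yes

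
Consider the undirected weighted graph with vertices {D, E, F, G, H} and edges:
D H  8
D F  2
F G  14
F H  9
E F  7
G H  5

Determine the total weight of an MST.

22

Kruskal: consider edges lightest-first.
D F (2): add — endpoints in different components.
G H (5): add — endpoints in different components.
E F (7): add — endpoints in different components.
D H (8): add — endpoints in different components.
MST edges: D F, G H, E F, D H; total weight 2+5+7+8 = 22.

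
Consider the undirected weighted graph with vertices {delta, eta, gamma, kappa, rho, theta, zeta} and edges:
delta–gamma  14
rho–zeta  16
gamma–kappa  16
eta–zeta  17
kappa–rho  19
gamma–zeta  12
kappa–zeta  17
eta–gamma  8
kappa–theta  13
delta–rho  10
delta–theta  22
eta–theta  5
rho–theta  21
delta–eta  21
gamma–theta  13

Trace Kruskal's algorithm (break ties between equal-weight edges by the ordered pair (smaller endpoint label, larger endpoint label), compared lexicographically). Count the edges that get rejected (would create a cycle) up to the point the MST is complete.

Kruskal: consider edges lightest-first.
eta–theta (5): add — endpoints in different components.
eta–gamma (8): add — endpoints in different components.
delta–rho (10): add — endpoints in different components.
gamma–zeta (12): add — endpoints in different components.
gamma–theta (13): skip — gamma and theta already connected.
kappa–theta (13): add — endpoints in different components.
delta–gamma (14): add — endpoints in different components.
Edges rejected before the tree was complete: 1.

1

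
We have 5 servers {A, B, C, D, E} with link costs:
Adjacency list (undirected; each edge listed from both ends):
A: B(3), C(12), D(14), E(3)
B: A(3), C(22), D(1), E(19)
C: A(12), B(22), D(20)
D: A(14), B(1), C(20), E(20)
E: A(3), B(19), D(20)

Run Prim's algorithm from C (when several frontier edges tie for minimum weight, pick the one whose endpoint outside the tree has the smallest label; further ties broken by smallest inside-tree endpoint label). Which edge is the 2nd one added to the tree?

Prim, starting at C.
Step 1: cheapest edge leaving the tree is A C (12); add A.
Step 2: cheapest edge leaving the tree is A B (3); add B.
Step 3: cheapest edge leaving the tree is B D (1); add D.
Step 4: cheapest edge leaving the tree is A E (3); add E.
The 2nd edge added is A B.

A-B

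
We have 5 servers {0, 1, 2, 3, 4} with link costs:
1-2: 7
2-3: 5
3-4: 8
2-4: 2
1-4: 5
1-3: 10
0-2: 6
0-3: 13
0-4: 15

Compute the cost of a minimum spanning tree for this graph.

Kruskal's algorithm — process edges by increasing weight (ties by edge label):
2-4 (2): add. Components now {0} {1} {2,4} {3}
1-4 (5): add. Components now {0} {1,2,4} {3}
2-3 (5): add. Components now {0} {1,2,3,4}
0-2 (6): add. Components now {0,1,2,3,4}
MST edges: 2-4, 1-4, 2-3, 0-2; total weight 2+5+5+6 = 18.

18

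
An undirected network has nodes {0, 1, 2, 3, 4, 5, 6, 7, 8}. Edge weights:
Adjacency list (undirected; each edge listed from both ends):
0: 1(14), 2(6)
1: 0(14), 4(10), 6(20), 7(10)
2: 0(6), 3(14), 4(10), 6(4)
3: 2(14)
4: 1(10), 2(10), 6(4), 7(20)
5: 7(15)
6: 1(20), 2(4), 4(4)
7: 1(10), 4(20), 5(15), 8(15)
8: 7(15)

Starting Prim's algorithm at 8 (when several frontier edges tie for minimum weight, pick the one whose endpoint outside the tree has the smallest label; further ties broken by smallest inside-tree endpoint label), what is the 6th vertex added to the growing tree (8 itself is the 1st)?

Prim, starting at 8.
Step 1: frontier [7 8 15] → take 7 8 (15); add 7.
Step 2: frontier [1 7 10, 5 7 15, 4 7 20] → take 1 7 (10); add 1.
Step 3: frontier [1 4 10, 0 1 14, 1 6 20, 5 7 15, 4 7 20] → take 1 4 (10); add 4.
Step 4: frontier [0 1 14, 1 6 20, 4 6 4, 2 4 10, 5 7 15] → take 4 6 (4); add 6.
Step 5: frontier [0 1 14, 2 4 10, 2 6 4, 5 7 15] → take 2 6 (4); add 2.
Step 6: frontier [0 1 14, 0 2 6, 2 3 14, 5 7 15] → take 0 2 (6); add 0.
Step 7: frontier [2 3 14, 5 7 15] → take 2 3 (14); add 3.
Step 8: frontier [5 7 15] → take 5 7 (15); add 5.
Vertex order: 8, 7, 1, 4, 6, 2, 0, 3, 5. The 6th vertex is 2.

2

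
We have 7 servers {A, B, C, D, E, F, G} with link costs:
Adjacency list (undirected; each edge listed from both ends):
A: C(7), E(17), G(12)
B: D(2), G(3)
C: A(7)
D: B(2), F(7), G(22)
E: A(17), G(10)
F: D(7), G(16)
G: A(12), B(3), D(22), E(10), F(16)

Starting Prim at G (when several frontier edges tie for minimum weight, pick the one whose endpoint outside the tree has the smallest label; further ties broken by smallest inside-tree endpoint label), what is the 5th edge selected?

A-G

Grow the tree from G using Prim:
Step 1: frontier [B-G 3, E-G 10, A-G 12, F-G 16, D-G 22] → take B-G (3); add B.
Step 2: frontier [B-D 2, E-G 10, A-G 12, F-G 16, D-G 22] → take B-D (2); add D.
Step 3: frontier [D-F 7, E-G 10, A-G 12, F-G 16] → take D-F (7); add F.
Step 4: frontier [E-G 10, A-G 12] → take E-G (10); add E.
Step 5: frontier [A-E 17, A-G 12] → take A-G (12); add A.
Step 6: frontier [A-C 7] → take A-C (7); add C.
The 5th edge added is A-G.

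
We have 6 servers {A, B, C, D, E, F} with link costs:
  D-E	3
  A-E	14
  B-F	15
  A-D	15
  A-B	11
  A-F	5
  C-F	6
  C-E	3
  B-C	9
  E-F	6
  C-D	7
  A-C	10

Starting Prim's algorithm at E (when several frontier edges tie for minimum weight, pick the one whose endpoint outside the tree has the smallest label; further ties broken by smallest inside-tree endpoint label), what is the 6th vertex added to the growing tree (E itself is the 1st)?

B

Prim, starting at E.
Step 1: frontier [C-E 3, D-E 3, E-F 6, A-E 14] → take C-E (3); add C.
Step 2: frontier [C-F 6, C-D 7, B-C 9, A-C 10, D-E 3, E-F 6, A-E 14] → take D-E (3); add D.
Step 3: frontier [C-F 6, B-C 9, A-C 10, A-D 15, E-F 6, A-E 14] → take C-F (6); add F.
Step 4: frontier [B-C 9, A-C 10, A-D 15, A-E 14, A-F 5, B-F 15] → take A-F (5); add A.
Step 5: frontier [A-B 11, B-C 9, B-F 15] → take B-C (9); add B.
Vertex order: E, C, D, F, A, B. The 6th vertex is B.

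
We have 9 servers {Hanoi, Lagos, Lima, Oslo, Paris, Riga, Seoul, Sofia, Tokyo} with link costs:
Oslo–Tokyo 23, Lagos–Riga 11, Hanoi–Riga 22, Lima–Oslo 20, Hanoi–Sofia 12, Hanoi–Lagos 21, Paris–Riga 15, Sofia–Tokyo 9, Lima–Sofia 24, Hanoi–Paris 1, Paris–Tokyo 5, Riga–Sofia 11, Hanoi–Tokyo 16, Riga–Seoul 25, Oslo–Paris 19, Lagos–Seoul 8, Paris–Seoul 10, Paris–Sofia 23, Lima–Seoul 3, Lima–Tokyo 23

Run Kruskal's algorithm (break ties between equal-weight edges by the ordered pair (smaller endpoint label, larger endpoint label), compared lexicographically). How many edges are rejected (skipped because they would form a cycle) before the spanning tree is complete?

Kruskal's algorithm — process edges by increasing weight (ties by edge label):
Hanoi–Paris (1): add — endpoints in different components.
Lima–Seoul (3): add — endpoints in different components.
Paris–Tokyo (5): add — endpoints in different components.
Lagos–Seoul (8): add — endpoints in different components.
Sofia–Tokyo (9): add — endpoints in different components.
Paris–Seoul (10): add — endpoints in different components.
Lagos–Riga (11): add — endpoints in different components.
Riga–Sofia (11): skip — Riga and Sofia already connected.
Hanoi–Sofia (12): skip — Hanoi and Sofia already connected.
Paris–Riga (15): skip — Riga and Paris already connected.
Hanoi–Tokyo (16): skip — Tokyo and Hanoi already connected.
Oslo–Paris (19): add — endpoints in different components.
Edges rejected before the tree was complete: 4.

4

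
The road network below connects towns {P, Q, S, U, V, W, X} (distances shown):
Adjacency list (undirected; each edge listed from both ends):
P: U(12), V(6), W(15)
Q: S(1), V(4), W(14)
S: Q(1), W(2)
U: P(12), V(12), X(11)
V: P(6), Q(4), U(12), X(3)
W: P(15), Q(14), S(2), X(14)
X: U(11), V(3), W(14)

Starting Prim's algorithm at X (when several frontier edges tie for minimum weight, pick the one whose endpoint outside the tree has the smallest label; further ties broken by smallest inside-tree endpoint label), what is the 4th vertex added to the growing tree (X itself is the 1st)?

S

Grow the tree from X using Prim:
Step 1: cheapest edge leaving the tree is V-X (3); add V.
Step 2: cheapest edge leaving the tree is Q-V (4); add Q.
Step 3: cheapest edge leaving the tree is Q-S (1); add S.
Step 4: cheapest edge leaving the tree is S-W (2); add W.
Step 5: cheapest edge leaving the tree is P-V (6); add P.
Step 6: cheapest edge leaving the tree is U-X (11); add U.
Vertex order: X, V, Q, S, W, P, U. The 4th vertex is S.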